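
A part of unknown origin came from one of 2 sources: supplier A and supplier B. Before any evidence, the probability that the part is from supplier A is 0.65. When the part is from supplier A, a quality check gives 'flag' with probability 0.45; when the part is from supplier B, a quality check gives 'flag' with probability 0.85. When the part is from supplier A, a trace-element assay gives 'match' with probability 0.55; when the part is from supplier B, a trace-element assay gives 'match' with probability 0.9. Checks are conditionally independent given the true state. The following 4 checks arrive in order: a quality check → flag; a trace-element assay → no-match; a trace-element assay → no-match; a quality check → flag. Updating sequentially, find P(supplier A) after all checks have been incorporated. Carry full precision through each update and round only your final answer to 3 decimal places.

Each posterior becomes the prior for the next update.
After a quality check='flag': P(supplier A) = 0.45·0.6500 / (0.45·0.6500 + 0.85·0.3500) ≈ 0.4958
After a trace-element assay='no-match': P(supplier A) = 0.45·0.4958 / (0.45·0.4958 + 0.1·0.5042) ≈ 0.8156
After a trace-element assay='no-match': P(supplier A) = 0.45·0.8156 / (0.45·0.8156 + 0.1·0.1844) ≈ 0.9522
After a quality check='flag': P(supplier A) = 0.45·0.9522 / (0.45·0.9522 + 0.85·0.0478) ≈ 0.9133

0.913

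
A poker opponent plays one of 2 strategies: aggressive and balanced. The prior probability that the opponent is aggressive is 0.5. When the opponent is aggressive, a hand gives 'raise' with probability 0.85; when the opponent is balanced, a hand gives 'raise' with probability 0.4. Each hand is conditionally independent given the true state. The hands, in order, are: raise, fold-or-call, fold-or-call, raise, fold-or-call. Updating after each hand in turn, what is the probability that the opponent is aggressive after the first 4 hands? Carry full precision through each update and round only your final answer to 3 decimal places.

After 'raise': P(aggressive) = 0.85·0.5000 / (0.85·0.5000 + 0.4·0.5000) ≈ 0.6800
After 'fold-or-call': P(aggressive) = 0.15·0.6800 / (0.15·0.6800 + 0.6·0.3200) ≈ 0.3469
After 'fold-or-call': P(aggressive) = 0.15·0.3469 / (0.15·0.3469 + 0.6·0.6531) ≈ 0.1172
After 'raise': P(aggressive) = 0.85·0.1172 / (0.85·0.1172 + 0.4·0.8828) ≈ 0.2201

0.220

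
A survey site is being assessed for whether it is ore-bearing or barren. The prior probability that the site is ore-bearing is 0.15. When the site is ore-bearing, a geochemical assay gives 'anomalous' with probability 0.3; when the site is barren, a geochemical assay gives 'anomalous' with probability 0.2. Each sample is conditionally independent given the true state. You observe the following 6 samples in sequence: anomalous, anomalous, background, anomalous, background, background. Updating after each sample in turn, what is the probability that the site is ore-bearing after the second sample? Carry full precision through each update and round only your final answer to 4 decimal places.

After 'anomalous': P(ore) = 0.3·0.1500 / (0.3·0.1500 + 0.2·0.8500) ≈ 0.2093
After 'anomalous': P(ore) = 0.3·0.2093 / (0.3·0.2093 + 0.2·0.7907) ≈ 0.2842

0.2842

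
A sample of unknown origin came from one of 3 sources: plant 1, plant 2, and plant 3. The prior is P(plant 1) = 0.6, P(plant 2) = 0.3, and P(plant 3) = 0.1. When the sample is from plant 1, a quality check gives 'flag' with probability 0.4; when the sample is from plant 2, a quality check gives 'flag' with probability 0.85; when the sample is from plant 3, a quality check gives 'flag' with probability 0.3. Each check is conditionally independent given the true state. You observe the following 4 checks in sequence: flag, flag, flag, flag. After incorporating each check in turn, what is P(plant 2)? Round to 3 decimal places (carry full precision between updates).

0.906

After 'flag': normaliser = 0.4·0.6000 + 0.85·0.3000 + 0.3·0.1000; P(plant 1) ≈ 0.4571, P(plant 2) ≈ 0.4857, P(plant 3) ≈ 0.0571
After 'flag': normaliser = 0.4·0.4571 + 0.85·0.4857 + 0.3·0.0571; P(plant 1) ≈ 0.2984, P(plant 2) ≈ 0.6737, P(plant 3) ≈ 0.0280
After 'flag': normaliser = 0.4·0.2984 + 0.85·0.6737 + 0.3·0.0280; P(plant 1) ≈ 0.1704, P(plant 2) ≈ 0.8176, P(plant 3) ≈ 0.0120
After 'flag': normaliser = 0.4·0.1704 + 0.85·0.8176 + 0.3·0.0120; P(plant 1) ≈ 0.0889, P(plant 2) ≈ 0.9064, P(plant 3) ≈ 0.0047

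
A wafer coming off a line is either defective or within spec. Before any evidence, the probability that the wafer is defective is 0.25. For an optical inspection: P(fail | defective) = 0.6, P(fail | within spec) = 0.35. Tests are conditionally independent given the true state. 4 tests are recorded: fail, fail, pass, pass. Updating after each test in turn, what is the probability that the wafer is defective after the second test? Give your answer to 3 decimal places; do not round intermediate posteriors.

0.495

After 'fail': P(defective) = 0.6·0.2500 / (0.6·0.2500 + 0.35·0.7500) ≈ 0.3636
After 'fail': P(defective) = 0.6·0.3636 / (0.6·0.3636 + 0.35·0.6364) ≈ 0.4948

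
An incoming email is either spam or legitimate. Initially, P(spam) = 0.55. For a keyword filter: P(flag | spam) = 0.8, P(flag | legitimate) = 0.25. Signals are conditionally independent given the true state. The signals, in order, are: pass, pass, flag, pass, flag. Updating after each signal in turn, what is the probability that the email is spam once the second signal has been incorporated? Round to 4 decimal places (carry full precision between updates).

0.0800

After 'pass': P(spam) = 0.2·0.5500 / (0.2·0.5500 + 0.75·0.4500) ≈ 0.2458
After 'pass': P(spam) = 0.2·0.2458 / (0.2·0.2458 + 0.75·0.7542) ≈ 0.0800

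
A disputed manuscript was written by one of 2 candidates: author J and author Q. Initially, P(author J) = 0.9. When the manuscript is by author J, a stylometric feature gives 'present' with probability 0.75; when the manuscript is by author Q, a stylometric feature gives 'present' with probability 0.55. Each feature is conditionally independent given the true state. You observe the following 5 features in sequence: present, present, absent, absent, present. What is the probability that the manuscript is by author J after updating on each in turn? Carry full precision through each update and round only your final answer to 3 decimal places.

0.876

After 'present': P(author J) = 0.75·0.9000 / (0.75·0.9000 + 0.55·0.1000) ≈ 0.9247
After 'present': P(author J) = 0.75·0.9247 / (0.75·0.9247 + 0.55·0.0753) ≈ 0.9436
After 'absent': P(author J) = 0.25·0.9436 / (0.25·0.9436 + 0.45·0.0564) ≈ 0.9029
After 'absent': P(author J) = 0.25·0.9029 / (0.25·0.9029 + 0.45·0.0971) ≈ 0.8378
After 'present': P(author J) = 0.75·0.8378 / (0.75·0.8378 + 0.55·0.1622) ≈ 0.8757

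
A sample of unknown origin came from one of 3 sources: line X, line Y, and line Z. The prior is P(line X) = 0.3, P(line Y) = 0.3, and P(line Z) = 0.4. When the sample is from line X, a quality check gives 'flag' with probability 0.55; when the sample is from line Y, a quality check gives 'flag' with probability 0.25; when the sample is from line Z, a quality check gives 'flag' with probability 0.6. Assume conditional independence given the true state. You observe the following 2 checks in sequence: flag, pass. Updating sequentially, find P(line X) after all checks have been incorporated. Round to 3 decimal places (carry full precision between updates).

0.328

After 'flag': normaliser = 0.55·0.3000 + 0.25·0.3000 + 0.6·0.4000; P(line X) ≈ 0.3438, P(line Y) ≈ 0.1562, P(line Z) ≈ 0.5000
After 'pass': normaliser = 0.45·0.3438 + 0.75·0.1562 + 0.4·0.5000; P(line X) ≈ 0.3278, P(line Y) ≈ 0.2483, P(line Z) ≈ 0.4238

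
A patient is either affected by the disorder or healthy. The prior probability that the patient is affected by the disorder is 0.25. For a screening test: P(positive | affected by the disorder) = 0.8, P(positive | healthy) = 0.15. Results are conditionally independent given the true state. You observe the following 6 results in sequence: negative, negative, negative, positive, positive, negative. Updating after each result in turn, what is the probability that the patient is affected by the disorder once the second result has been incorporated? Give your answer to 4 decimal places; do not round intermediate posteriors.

Each posterior becomes the prior for the next update.
After 'negative': P(affected) = 0.2·0.2500 / (0.2·0.2500 + 0.85·0.7500) ≈ 0.0727
After 'negative': P(affected) = 0.2·0.0727 / (0.2·0.0727 + 0.85·0.9273) ≈ 0.0181

0.0181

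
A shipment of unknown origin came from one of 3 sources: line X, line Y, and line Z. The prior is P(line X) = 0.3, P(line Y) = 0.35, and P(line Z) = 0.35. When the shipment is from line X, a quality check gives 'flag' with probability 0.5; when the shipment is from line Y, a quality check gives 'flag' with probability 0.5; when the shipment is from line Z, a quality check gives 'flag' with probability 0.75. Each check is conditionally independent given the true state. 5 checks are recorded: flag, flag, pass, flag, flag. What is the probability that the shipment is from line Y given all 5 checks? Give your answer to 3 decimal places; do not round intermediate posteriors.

After 'flag': normaliser = 0.5·0.3000 + 0.5·0.3500 + 0.75·0.3500; P(line X) ≈ 0.2553, P(line Y) ≈ 0.2979, P(line Z) ≈ 0.4468
After 'flag': normaliser = 0.5·0.2553 + 0.5·0.2979 + 0.75·0.4468; P(line X) ≈ 0.2087, P(line Y) ≈ 0.2435, P(line Z) ≈ 0.5478
After 'pass': normaliser = 0.5·0.2087 + 0.5·0.2435 + 0.25·0.5478; P(line X) ≈ 0.2874, P(line Y) ≈ 0.3353, P(line Z) ≈ 0.3772
After 'flag': normaliser = 0.5·0.2874 + 0.5·0.3353 + 0.75·0.3772; P(line X) ≈ 0.2418, P(line Y) ≈ 0.2821, P(line Z) ≈ 0.4761
After 'flag': normaliser = 0.5·0.2418 + 0.5·0.2821 + 0.75·0.4761; P(line X) ≈ 0.1953, P(line Y) ≈ 0.2279, P(line Z) ≈ 0.5768

0.228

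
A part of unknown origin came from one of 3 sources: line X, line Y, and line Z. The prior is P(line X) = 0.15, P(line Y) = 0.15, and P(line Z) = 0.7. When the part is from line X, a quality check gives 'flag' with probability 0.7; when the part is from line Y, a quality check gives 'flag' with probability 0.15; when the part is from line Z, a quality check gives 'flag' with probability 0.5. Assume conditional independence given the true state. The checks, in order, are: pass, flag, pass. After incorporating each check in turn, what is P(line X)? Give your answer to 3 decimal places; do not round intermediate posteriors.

0.083

Each posterior becomes the prior for the next update.
After 'pass': normaliser = 0.3·0.1500 + 0.85·0.1500 + 0.5·0.7000; P(line X) ≈ 0.0861, P(line Y) ≈ 0.2440, P(line Z) ≈ 0.6699
After 'flag': normaliser = 0.7·0.0861 + 0.15·0.2440 + 0.5·0.6699; P(line X) ≈ 0.1396, P(line Y) ≈ 0.0848, P(line Z) ≈ 0.7756
After 'pass': normaliser = 0.3·0.1396 + 0.85·0.0848 + 0.5·0.7756; P(line X) ≈ 0.0835, P(line Y) ≈ 0.1436, P(line Z) ≈ 0.7729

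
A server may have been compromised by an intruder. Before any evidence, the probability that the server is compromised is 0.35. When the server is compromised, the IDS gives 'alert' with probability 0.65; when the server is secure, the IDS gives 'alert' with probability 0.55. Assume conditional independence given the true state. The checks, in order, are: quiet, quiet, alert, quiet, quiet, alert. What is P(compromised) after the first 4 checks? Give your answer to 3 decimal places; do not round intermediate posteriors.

After 'quiet': P(compromised) = 0.35·0.3500 / (0.35·0.3500 + 0.45·0.6500) ≈ 0.2952
After 'quiet': P(compromised) = 0.35·0.2952 / (0.35·0.2952 + 0.45·0.7048) ≈ 0.2457
After 'alert': P(compromised) = 0.65·0.2457 / (0.65·0.2457 + 0.55·0.7543) ≈ 0.2780
After 'quiet': P(compromised) = 0.35·0.2780 / (0.35·0.2780 + 0.45·0.7220) ≈ 0.2304

0.230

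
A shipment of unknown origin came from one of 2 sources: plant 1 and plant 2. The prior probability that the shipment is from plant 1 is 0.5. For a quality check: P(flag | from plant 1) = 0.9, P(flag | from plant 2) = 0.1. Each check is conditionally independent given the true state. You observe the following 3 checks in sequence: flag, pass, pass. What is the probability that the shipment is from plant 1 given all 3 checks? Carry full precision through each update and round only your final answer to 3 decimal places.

0.100

After 'flag': P(plant 1) = 0.9·0.5000 / (0.9·0.5000 + 0.1·0.5000) ≈ 0.9000
After 'pass': P(plant 1) = 0.1·0.9000 / (0.1·0.9000 + 0.9·0.1000) ≈ 0.5000
After 'pass': P(plant 1) = 0.1·0.5000 / (0.1·0.5000 + 0.9·0.5000) ≈ 0.1000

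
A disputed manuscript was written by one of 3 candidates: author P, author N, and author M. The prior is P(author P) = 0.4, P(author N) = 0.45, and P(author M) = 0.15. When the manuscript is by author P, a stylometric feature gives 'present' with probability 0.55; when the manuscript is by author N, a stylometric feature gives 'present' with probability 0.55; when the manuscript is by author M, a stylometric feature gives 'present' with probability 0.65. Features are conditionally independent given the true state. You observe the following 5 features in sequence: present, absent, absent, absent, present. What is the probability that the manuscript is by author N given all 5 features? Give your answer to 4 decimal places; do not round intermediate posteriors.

0.4744

After 'present': normaliser = 0.55·0.4000 + 0.55·0.4500 + 0.65·0.1500; P(author P) ≈ 0.3894, P(author N) ≈ 0.4381, P(author M) ≈ 0.1726
After 'absent': normaliser = 0.45·0.3894 + 0.45·0.4381 + 0.35·0.1726; P(author P) ≈ 0.4049, P(author N) ≈ 0.4555, P(author M) ≈ 0.1396
After 'absent': normaliser = 0.45·0.4049 + 0.45·0.4555 + 0.35·0.1396; P(author P) ≈ 0.4179, P(author N) ≈ 0.4701, P(author M) ≈ 0.1120
After 'absent': normaliser = 0.45·0.4179 + 0.45·0.4701 + 0.35·0.1120; P(author P) ≈ 0.4285, P(author N) ≈ 0.4821, P(author M) ≈ 0.0894
After 'present': normaliser = 0.55·0.4285 + 0.55·0.4821 + 0.65·0.0894; P(author P) ≈ 0.4217, P(author N) ≈ 0.4744, P(author M) ≈ 0.1039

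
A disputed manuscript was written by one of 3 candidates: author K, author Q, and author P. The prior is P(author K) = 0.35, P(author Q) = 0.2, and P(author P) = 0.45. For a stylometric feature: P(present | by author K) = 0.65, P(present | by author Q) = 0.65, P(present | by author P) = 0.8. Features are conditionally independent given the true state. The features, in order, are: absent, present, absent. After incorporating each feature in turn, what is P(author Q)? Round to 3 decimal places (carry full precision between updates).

0.274

After 'absent': normaliser = 0.35·0.3500 + 0.35·0.2000 + 0.2·0.4500; P(author K) ≈ 0.4336, P(author Q) ≈ 0.2478, P(author P) ≈ 0.3186
After 'present': normaliser = 0.65·0.4336 + 0.65·0.2478 + 0.8·0.3186; P(author K) ≈ 0.4039, P(author Q) ≈ 0.2308, P(author P) ≈ 0.3653
After 'absent': normaliser = 0.35·0.4039 + 0.35·0.2308 + 0.2·0.3653; P(author K) ≈ 0.4789, P(author Q) ≈ 0.2737, P(author P) ≈ 0.2474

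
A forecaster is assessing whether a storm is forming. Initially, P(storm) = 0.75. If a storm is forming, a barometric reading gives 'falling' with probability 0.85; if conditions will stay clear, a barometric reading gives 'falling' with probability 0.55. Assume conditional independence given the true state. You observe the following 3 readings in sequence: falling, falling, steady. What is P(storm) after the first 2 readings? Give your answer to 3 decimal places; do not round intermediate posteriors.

0.878

After 'falling': P(storm) = 0.85·0.7500 / (0.85·0.7500 + 0.55·0.2500) ≈ 0.8226
After 'falling': P(storm) = 0.85·0.8226 / (0.85·0.8226 + 0.55·0.1774) ≈ 0.8775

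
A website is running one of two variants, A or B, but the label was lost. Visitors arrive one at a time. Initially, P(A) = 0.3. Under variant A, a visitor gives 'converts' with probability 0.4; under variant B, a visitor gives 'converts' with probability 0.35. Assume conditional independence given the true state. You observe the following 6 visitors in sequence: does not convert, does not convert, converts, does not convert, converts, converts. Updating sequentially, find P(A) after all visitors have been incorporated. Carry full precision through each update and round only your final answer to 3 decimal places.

0.335

After 'does not convert': P(A) = 0.6·0.3000 / (0.6·0.3000 + 0.65·0.7000) ≈ 0.2835
After 'does not convert': P(A) = 0.6·0.2835 / (0.6·0.2835 + 0.65·0.7165) ≈ 0.2675
After 'converts': P(A) = 0.4·0.2675 / (0.4·0.2675 + 0.35·0.7325) ≈ 0.2945
After 'does not convert': P(A) = 0.6·0.2945 / (0.6·0.2945 + 0.65·0.7055) ≈ 0.2781
After 'converts': P(A) = 0.4·0.2781 / (0.4·0.2781 + 0.35·0.7219) ≈ 0.3057
After 'converts': P(A) = 0.4·0.3057 / (0.4·0.3057 + 0.35·0.6943) ≈ 0.3347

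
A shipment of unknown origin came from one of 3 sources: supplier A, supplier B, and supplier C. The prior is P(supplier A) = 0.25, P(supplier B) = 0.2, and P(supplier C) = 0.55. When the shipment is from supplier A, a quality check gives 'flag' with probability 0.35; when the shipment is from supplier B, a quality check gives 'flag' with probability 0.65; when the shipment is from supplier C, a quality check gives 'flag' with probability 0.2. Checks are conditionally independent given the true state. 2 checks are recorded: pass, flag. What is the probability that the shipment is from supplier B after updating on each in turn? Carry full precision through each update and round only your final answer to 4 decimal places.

0.2390

Each posterior becomes the prior for the next update.
After 'pass': normaliser = 0.65·0.2500 + 0.35·0.2000 + 0.8·0.5500; P(supplier A) ≈ 0.2416, P(supplier B) ≈ 0.1041, P(supplier C) ≈ 0.6543
After 'flag': normaliser = 0.35·0.2416 + 0.65·0.1041 + 0.2·0.6543; P(supplier A) ≈ 0.2988, P(supplier B) ≈ 0.2390, P(supplier C) ≈ 0.4622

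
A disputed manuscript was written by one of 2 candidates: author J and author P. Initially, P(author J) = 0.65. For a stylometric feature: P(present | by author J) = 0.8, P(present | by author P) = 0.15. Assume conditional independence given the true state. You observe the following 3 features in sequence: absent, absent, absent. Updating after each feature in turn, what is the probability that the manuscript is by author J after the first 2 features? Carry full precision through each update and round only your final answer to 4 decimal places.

Each posterior becomes the prior for the next update.
After 'absent': P(author J) = 0.2·0.6500 / (0.2·0.6500 + 0.85·0.3500) ≈ 0.3041
After 'absent': P(author J) = 0.2·0.3041 / (0.2·0.3041 + 0.85·0.6959) ≈ 0.0932

0.0932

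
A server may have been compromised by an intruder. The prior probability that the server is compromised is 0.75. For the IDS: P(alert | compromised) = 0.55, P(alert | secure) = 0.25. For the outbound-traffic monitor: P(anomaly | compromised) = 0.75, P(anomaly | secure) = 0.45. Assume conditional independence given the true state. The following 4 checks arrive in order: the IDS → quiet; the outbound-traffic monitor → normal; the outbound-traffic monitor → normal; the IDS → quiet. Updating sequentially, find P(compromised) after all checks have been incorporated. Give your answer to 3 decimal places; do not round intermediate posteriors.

After the IDS='quiet': P(compromised) = 0.45·0.7500 / (0.45·0.7500 + 0.75·0.2500) ≈ 0.6429
After the outbound-traffic monitor='normal': P(compromised) = 0.25·0.6429 / (0.25·0.6429 + 0.55·0.3571) ≈ 0.4500
After the outbound-traffic monitor='normal': P(compromised) = 0.25·0.4500 / (0.25·0.4500 + 0.55·0.5500) ≈ 0.2711
After the IDS='quiet': P(compromised) = 0.45·0.2711 / (0.45·0.2711 + 0.75·0.7289) ≈ 0.1824

0.182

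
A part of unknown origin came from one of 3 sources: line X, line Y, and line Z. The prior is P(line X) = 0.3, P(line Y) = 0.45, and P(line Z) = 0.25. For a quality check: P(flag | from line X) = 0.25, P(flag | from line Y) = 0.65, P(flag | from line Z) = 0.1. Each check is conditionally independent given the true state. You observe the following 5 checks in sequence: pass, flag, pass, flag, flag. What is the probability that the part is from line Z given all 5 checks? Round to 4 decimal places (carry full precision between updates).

After 'pass': normaliser = 0.75·0.3000 + 0.35·0.4500 + 0.9·0.2500; P(line X) ≈ 0.3704, P(line Y) ≈ 0.2593, P(line Z) ≈ 0.3704
After 'flag': normaliser = 0.25·0.3704 + 0.65·0.2593 + 0.1·0.3704; P(line X) ≈ 0.3106, P(line Y) ≈ 0.5652, P(line Z) ≈ 0.1242
After 'pass': normaliser = 0.75·0.3106 + 0.35·0.5652 + 0.9·0.1242; P(line X) ≈ 0.4293, P(line Y) ≈ 0.3646, P(line Z) ≈ 0.2061
After 'flag': normaliser = 0.25·0.4293 + 0.65·0.3646 + 0.1·0.2061; P(line X) ≈ 0.2941, P(line Y) ≈ 0.6494, P(line Z) ≈ 0.0565
After 'flag': normaliser = 0.25·0.2941 + 0.65·0.6494 + 0.1·0.0565; P(line X) ≈ 0.1467, P(line Y) ≈ 0.8421, P(line Z) ≈ 0.0113

0.0113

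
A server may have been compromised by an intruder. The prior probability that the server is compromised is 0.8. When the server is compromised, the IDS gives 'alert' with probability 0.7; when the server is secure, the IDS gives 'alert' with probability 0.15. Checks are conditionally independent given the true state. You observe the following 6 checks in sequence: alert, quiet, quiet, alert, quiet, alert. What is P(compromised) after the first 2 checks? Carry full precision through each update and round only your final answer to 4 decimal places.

After 'alert': P(compromised) = 0.7·0.8000 / (0.7·0.8000 + 0.15·0.2000) ≈ 0.9492
After 'quiet': P(compromised) = 0.3·0.9492 / (0.3·0.9492 + 0.85·0.0508) ≈ 0.8682

0.8682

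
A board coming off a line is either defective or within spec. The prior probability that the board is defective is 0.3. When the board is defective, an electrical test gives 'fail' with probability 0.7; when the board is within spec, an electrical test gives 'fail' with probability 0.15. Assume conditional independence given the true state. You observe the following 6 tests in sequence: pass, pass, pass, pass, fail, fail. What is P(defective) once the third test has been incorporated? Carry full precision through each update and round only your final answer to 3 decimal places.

After 'pass': P(defective) = 0.3·0.3000 / (0.3·0.3000 + 0.85·0.7000) ≈ 0.1314
After 'pass': P(defective) = 0.3·0.1314 / (0.3·0.1314 + 0.85·0.8686) ≈ 0.0507
After 'pass': P(defective) = 0.3·0.0507 / (0.3·0.0507 + 0.85·0.9493) ≈ 0.0185

0.018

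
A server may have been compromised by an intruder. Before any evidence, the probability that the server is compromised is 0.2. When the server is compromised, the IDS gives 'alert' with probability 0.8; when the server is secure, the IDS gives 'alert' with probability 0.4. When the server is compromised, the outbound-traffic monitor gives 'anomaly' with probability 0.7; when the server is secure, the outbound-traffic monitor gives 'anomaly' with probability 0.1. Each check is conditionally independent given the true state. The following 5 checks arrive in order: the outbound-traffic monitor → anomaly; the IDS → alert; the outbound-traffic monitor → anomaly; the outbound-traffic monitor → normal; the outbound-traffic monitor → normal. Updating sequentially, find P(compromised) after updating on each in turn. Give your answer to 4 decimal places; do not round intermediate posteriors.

After the outbound-traffic monitor='anomaly': P(compromised) = 0.7·0.2000 / (0.7·0.2000 + 0.1·0.8000) ≈ 0.6364
After the IDS='alert': P(compromised) = 0.8·0.6364 / (0.8·0.6364 + 0.4·0.3636) ≈ 0.7778
After the outbound-traffic monitor='anomaly': P(compromised) = 0.7·0.7778 / (0.7·0.7778 + 0.1·0.2222) ≈ 0.9608
After the outbound-traffic monitor='normal': P(compromised) = 0.3·0.9608 / (0.3·0.9608 + 0.9·0.0392) ≈ 0.8909
After the outbound-traffic monitor='normal': P(compromised) = 0.3·0.8909 / (0.3·0.8909 + 0.9·0.1091) ≈ 0.7313

0.7313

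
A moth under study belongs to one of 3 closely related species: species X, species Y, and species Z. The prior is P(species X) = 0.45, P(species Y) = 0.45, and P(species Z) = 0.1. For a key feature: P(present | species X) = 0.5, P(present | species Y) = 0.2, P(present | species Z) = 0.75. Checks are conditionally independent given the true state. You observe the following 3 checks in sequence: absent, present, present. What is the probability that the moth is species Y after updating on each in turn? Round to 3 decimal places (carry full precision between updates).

After 'absent': normaliser = 0.5·0.4500 + 0.8·0.4500 + 0.25·0.1000; P(species X) ≈ 0.3689, P(species Y) ≈ 0.5902, P(species Z) ≈ 0.0410
After 'present': normaliser = 0.5·0.3689 + 0.2·0.5902 + 0.75·0.0410; P(species X) ≈ 0.5535, P(species Y) ≈ 0.3542, P(species Z) ≈ 0.0923
After 'present': normaliser = 0.5·0.5535 + 0.2·0.3542 + 0.75·0.0923; P(species X) ≈ 0.6640, P(species Y) ≈ 0.1700, P(species Z) ≈ 0.1660

0.170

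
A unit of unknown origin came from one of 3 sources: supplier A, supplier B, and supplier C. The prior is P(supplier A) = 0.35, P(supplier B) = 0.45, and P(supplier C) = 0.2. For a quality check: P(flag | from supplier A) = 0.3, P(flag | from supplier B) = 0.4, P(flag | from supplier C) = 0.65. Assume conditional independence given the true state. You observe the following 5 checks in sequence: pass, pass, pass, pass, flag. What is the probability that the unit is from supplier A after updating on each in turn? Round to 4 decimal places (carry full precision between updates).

0.4993

Apply Bayes' rule sequentially, carrying P(supplier A) forward.
After 'pass': normaliser = 0.7·0.3500 + 0.6·0.4500 + 0.35·0.2000; P(supplier A) ≈ 0.4188, P(supplier B) ≈ 0.4615, P(supplier C) ≈ 0.1197
After 'pass': normaliser = 0.7·0.4188 + 0.6·0.4615 + 0.35·0.1197; P(supplier A) ≈ 0.4791, P(supplier B) ≈ 0.4525, P(supplier C) ≈ 0.0684
After 'pass': normaliser = 0.7·0.4791 + 0.6·0.4525 + 0.35·0.0684; P(supplier A) ≈ 0.5316, P(supplier B) ≈ 0.4304, P(supplier C) ≈ 0.0380
After 'pass': normaliser = 0.7·0.5316 + 0.6·0.4304 + 0.35·0.0380; P(supplier A) ≈ 0.5781, P(supplier B) ≈ 0.4012, P(supplier C) ≈ 0.0206
After 'flag': normaliser = 0.3·0.5781 + 0.4·0.4012 + 0.65·0.0206; P(supplier A) ≈ 0.4993, P(supplier B) ≈ 0.4620, P(supplier C) ≈ 0.0386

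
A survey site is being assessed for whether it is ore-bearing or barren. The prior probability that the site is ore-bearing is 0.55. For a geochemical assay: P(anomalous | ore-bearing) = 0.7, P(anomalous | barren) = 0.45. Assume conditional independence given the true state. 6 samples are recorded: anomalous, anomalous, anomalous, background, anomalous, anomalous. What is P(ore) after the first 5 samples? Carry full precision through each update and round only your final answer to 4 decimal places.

After 'anomalous': P(ore) = 0.7·0.5500 / (0.7·0.5500 + 0.45·0.4500) ≈ 0.6553
After 'anomalous': P(ore) = 0.7·0.6553 / (0.7·0.6553 + 0.45·0.3447) ≈ 0.7473
After 'anomalous': P(ore) = 0.7·0.7473 / (0.7·0.7473 + 0.45·0.2527) ≈ 0.8214
After 'background': P(ore) = 0.3·0.8214 / (0.3·0.8214 + 0.55·0.1786) ≈ 0.7150
After 'anomalous': P(ore) = 0.7·0.7150 / (0.7·0.7150 + 0.45·0.2850) ≈ 0.7961

0.7961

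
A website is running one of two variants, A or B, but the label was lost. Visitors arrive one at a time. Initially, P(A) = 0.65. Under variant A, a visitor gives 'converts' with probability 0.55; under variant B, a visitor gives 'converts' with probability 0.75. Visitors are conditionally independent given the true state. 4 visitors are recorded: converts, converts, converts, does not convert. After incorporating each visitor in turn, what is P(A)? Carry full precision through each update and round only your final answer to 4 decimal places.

0.5687

After 'converts': P(A) = 0.55·0.6500 / (0.55·0.6500 + 0.75·0.3500) ≈ 0.5766
After 'converts': P(A) = 0.55·0.5766 / (0.55·0.5766 + 0.75·0.4234) ≈ 0.4997
After 'converts': P(A) = 0.55·0.4997 / (0.55·0.4997 + 0.75·0.5003) ≈ 0.4228
After 'does not convert': P(A) = 0.45·0.4228 / (0.45·0.4228 + 0.25·0.5772) ≈ 0.5687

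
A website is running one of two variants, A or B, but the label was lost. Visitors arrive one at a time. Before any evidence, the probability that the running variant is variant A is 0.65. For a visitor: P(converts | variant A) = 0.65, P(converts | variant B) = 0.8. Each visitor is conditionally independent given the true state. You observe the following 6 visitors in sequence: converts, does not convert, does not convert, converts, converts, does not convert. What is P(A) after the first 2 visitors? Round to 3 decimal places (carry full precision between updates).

0.725

After 'converts': P(A) = 0.65·0.6500 / (0.65·0.6500 + 0.8·0.3500) ≈ 0.6014
After 'does not convert': P(A) = 0.35·0.6014 / (0.35·0.6014 + 0.2·0.3986) ≈ 0.7253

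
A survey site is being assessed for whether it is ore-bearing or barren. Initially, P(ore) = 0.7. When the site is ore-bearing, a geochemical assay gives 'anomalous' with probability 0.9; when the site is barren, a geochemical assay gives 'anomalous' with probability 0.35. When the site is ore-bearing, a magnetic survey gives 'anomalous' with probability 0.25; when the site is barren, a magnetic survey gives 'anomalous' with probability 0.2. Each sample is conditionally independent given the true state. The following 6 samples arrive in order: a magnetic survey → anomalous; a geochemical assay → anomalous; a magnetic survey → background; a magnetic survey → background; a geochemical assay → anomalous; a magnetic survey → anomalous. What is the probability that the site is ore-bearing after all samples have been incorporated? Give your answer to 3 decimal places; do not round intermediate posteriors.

0.955

After a magnetic survey='anomalous': P(ore) = 0.25·0.7000 / (0.25·0.7000 + 0.2·0.3000) ≈ 0.7447
After a geochemical assay='anomalous': P(ore) = 0.9·0.7447 / (0.9·0.7447 + 0.35·0.2553) ≈ 0.8824
After a magnetic survey='background': P(ore) = 0.75·0.8824 / (0.75·0.8824 + 0.8·0.1176) ≈ 0.8755
After a magnetic survey='background': P(ore) = 0.75·0.8755 / (0.75·0.8755 + 0.8·0.1245) ≈ 0.8683
After a geochemical assay='anomalous': P(ore) = 0.9·0.8683 / (0.9·0.8683 + 0.35·0.1317) ≈ 0.9443
After a magnetic survey='anomalous': P(ore) = 0.25·0.9443 / (0.25·0.9443 + 0.2·0.0557) ≈ 0.9549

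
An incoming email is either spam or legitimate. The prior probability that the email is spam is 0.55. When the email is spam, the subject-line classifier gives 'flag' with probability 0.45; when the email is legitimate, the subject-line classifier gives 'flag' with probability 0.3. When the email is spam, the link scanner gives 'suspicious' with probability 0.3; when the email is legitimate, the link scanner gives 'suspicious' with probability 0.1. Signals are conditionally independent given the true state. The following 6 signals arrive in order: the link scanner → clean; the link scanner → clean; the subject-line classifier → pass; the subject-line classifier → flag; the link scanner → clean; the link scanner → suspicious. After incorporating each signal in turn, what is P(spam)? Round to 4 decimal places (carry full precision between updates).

0.6703

After the link scanner='clean': P(spam) = 0.7·0.5500 / (0.7·0.5500 + 0.9·0.4500) ≈ 0.4873
After the link scanner='clean': P(spam) = 0.7·0.4873 / (0.7·0.4873 + 0.9·0.5127) ≈ 0.4251
After the subject-line classifier='pass': P(spam) = 0.55·0.4251 / (0.55·0.4251 + 0.7·0.5749) ≈ 0.3675
After the subject-line classifier='flag': P(spam) = 0.45·0.3675 / (0.45·0.3675 + 0.3·0.6325) ≈ 0.4656
After the link scanner='clean': P(spam) = 0.7·0.4656 / (0.7·0.4656 + 0.9·0.5344) ≈ 0.4040
After the link scanner='suspicious': P(spam) = 0.3·0.4040 / (0.3·0.4040 + 0.1·0.5960) ≈ 0.6703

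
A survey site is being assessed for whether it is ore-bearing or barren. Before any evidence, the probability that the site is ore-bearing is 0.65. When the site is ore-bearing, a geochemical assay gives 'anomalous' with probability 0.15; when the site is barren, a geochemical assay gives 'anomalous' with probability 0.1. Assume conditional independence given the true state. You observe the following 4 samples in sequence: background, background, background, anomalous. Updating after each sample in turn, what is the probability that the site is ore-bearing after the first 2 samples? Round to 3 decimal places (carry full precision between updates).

After 'background': P(ore) = 0.85·0.6500 / (0.85·0.6500 + 0.9·0.3500) ≈ 0.6369
After 'background': P(ore) = 0.85·0.6369 / (0.85·0.6369 + 0.9·0.3631) ≈ 0.6236

0.624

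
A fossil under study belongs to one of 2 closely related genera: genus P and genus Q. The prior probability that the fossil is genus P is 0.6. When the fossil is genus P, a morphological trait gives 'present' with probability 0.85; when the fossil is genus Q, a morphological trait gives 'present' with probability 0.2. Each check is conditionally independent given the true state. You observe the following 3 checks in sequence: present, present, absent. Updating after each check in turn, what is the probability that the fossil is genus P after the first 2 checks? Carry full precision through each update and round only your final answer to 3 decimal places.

0.964

After 'present': P(genus P) = 0.85·0.6000 / (0.85·0.6000 + 0.2·0.4000) ≈ 0.8644
After 'present': P(genus P) = 0.85·0.8644 / (0.85·0.8644 + 0.2·0.1356) ≈ 0.9644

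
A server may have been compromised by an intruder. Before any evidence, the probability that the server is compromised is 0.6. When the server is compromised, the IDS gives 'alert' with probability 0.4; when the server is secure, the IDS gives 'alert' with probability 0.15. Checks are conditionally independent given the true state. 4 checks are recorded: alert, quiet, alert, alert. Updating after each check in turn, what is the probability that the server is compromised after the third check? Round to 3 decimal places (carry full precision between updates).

0.883

Each posterior becomes the prior for the next update.
After 'alert': P(compromised) = 0.4·0.6000 / (0.4·0.6000 + 0.15·0.4000) ≈ 0.8000
After 'quiet': P(compromised) = 0.6·0.8000 / (0.6·0.8000 + 0.85·0.2000) ≈ 0.7385
After 'alert': P(compromised) = 0.4·0.7385 / (0.4·0.7385 + 0.15·0.2615) ≈ 0.8828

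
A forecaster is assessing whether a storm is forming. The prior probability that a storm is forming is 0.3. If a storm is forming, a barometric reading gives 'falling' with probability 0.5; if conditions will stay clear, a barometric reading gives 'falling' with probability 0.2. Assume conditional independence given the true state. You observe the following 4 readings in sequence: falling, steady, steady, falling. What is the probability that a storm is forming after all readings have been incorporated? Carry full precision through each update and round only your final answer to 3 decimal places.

After 'falling': P(storm) = 0.5·0.3000 / (0.5·0.3000 + 0.2·0.7000) ≈ 0.5172
After 'steady': P(storm) = 0.5·0.5172 / (0.5·0.5172 + 0.8·0.4828) ≈ 0.4011
After 'steady': P(storm) = 0.5·0.4011 / (0.5·0.4011 + 0.8·0.5989) ≈ 0.2950
After 'falling': P(storm) = 0.5·0.2950 / (0.5·0.2950 + 0.2·0.7050) ≈ 0.5113

0.511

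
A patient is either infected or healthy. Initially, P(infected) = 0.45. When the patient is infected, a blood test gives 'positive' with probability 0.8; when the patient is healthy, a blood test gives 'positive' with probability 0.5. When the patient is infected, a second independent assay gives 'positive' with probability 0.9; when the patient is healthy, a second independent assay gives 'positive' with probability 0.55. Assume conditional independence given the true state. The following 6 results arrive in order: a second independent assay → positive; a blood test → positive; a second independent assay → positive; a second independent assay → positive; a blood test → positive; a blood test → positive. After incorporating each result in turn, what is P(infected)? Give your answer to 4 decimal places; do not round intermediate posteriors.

0.9362

After a second independent assay='positive': P(infected) = 0.9·0.4500 / (0.9·0.4500 + 0.55·0.5500) ≈ 0.5724
After a blood test='positive': P(infected) = 0.8·0.5724 / (0.8·0.5724 + 0.5·0.4276) ≈ 0.6817
After a second independent assay='positive': P(infected) = 0.9·0.6817 / (0.9·0.6817 + 0.55·0.3183) ≈ 0.7780
After a second independent assay='positive': P(infected) = 0.9·0.7780 / (0.9·0.7780 + 0.55·0.2220) ≈ 0.8515
After a blood test='positive': P(infected) = 0.8·0.8515 / (0.8·0.8515 + 0.5·0.1485) ≈ 0.9017
After a blood test='positive': P(infected) = 0.8·0.9017 / (0.8·0.9017 + 0.5·0.0983) ≈ 0.9362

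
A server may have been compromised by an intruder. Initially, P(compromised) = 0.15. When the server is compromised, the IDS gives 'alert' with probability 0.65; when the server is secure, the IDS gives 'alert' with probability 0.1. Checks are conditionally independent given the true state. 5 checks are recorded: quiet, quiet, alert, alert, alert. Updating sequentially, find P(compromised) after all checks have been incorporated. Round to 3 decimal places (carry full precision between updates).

0.880

After 'quiet': P(compromised) = 0.35·0.1500 / (0.35·0.1500 + 0.9·0.8500) ≈ 0.0642
After 'quiet': P(compromised) = 0.35·0.0642 / (0.35·0.0642 + 0.9·0.9358) ≈ 0.0260
After 'alert': P(compromised) = 0.65·0.0260 / (0.65·0.0260 + 0.1·0.9740) ≈ 0.1478
After 'alert': P(compromised) = 0.65·0.1478 / (0.65·0.1478 + 0.1·0.8522) ≈ 0.5300
After 'alert': P(compromised) = 0.65·0.5300 / (0.65·0.5300 + 0.1·0.4700) ≈ 0.8799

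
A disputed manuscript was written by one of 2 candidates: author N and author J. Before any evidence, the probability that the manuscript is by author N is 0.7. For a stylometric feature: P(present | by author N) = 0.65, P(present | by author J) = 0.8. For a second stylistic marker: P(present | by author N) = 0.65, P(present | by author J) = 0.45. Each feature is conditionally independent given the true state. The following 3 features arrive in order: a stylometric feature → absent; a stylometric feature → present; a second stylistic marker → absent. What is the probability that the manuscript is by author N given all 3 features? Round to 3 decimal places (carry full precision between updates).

0.679

After a stylometric feature='absent': P(author N) = 0.35·0.7000 / (0.35·0.7000 + 0.2·0.3000) ≈ 0.8033
After a stylometric feature='present': P(author N) = 0.65·0.8033 / (0.65·0.8033 + 0.8·0.1967) ≈ 0.7684
After a second stylistic marker='absent': P(author N) = 0.35·0.7684 / (0.35·0.7684 + 0.55·0.2316) ≈ 0.6786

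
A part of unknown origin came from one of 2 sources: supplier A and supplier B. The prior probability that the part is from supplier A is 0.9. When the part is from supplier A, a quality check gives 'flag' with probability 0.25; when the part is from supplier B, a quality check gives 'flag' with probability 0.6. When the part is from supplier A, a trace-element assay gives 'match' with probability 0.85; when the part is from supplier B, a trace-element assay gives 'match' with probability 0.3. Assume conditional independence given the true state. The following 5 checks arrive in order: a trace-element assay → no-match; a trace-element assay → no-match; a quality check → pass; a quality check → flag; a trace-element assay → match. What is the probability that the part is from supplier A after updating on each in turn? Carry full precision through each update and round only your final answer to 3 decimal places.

0.478

After a trace-element assay='no-match': P(supplier A) = 0.15·0.9000 / (0.15·0.9000 + 0.7·0.1000) ≈ 0.6585
After a trace-element assay='no-match': P(supplier A) = 0.15·0.6585 / (0.15·0.6585 + 0.7·0.3415) ≈ 0.2924
After a quality check='pass': P(supplier A) = 0.75·0.2924 / (0.75·0.2924 + 0.4·0.7076) ≈ 0.4366
After a quality check='flag': P(supplier A) = 0.25·0.4366 / (0.25·0.4366 + 0.6·0.5634) ≈ 0.2441
After a trace-element assay='match': P(supplier A) = 0.85·0.2441 / (0.85·0.2441 + 0.3·0.7559) ≈ 0.4777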